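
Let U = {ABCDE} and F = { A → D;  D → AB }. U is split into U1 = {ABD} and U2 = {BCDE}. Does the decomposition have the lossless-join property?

Common attributes: U1 ∩ U2 = {BD}.
Closure of {BD}: D → AB applies, adding A. So (BD)⁺ = {ABD}.
This closure contains every attribute of U1, so U1 ∩ U2 → U1. The join is lossless.

Yes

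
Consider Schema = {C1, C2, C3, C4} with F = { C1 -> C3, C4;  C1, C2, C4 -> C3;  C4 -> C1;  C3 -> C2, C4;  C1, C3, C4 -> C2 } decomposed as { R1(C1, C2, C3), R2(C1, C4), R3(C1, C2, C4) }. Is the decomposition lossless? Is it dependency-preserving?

Lossless test (chase): Rows 1 and 2 agree on C1; apply C1→C3, C4 and equate their C3, C4 entries. Rows 1 and 3 agree on C1; apply C1→C3, C4 and equate their C3, C4 entries. Rows 1 and 2 agree on C3; apply C3→C2, C4 and equate their C2, C4 entries. Row 1 is now all distinguished symbols — the join is lossless.
Dependency preservation: C1 → C3, C4; C1, C2, C4 → C3; C3 → C2, C4; C1, C3, C4 → C2 are not contained in any single fragment, but the restricted closure of each left-hand side across the fragments still reaches the right-hand side; the remaining FDs each lie inside some fragment. All dependencies are preserved.

lossless and dependency-preserving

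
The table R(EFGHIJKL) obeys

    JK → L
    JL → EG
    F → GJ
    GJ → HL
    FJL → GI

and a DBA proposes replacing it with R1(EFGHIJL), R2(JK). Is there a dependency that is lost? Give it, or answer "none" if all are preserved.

JK → L

Check JK → L: no single fragment contains all of {JKL}, and the restricted closure of {JK} across the fragments never reaches {L}.
JL → EG is preserved.
F → GJ is preserved.
GJ → HL is preserved.
FJL → GI is preserved.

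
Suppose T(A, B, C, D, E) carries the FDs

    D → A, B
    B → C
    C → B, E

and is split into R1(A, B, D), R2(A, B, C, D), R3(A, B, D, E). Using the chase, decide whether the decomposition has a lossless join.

Chase test. Columns are A, B, C, D, E; row i has aⱼ where attribute j ∈ Ri, else bᵢⱼ.
Initial tableau (one row per fragment):
  row 1: a1 a2 b13 a4 b15
  row 2: a1 a2 a3 a4 b25
  row 3: a1 a2 b33 a4 a5
Rows 1 and 2 agree on B; apply B→C and equate their C entries.
Rows 1 and 3 agree on B; apply B→C and equate their C entries.
Rows 1 and 2 agree on C; apply C→B, E and equate their B, E entries.
Rows 1 and 3 agree on C; apply C→B, E and equate their B, E entries.
Row 1 is now all distinguished symbols — the join is lossless.

Yes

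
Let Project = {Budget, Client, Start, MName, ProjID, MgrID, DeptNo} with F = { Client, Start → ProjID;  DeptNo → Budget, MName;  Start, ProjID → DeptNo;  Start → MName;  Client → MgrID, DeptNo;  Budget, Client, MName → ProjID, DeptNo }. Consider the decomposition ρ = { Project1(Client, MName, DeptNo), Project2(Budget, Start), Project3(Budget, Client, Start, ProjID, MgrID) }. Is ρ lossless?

Chase test. Columns are Budget, Client, Start, MName, ProjID, MgrID, DeptNo; row i has aⱼ where attribute j ∈ Projecti, else bᵢⱼ.
Initial tableau (one row per fragment):
  row 1: b11 a2 b13 a4 b15 b16 a7
  row 2: a1 b22 a3 b24 b25 b26 b27
  row 3: a1 a2 a3 b34 a5 a6 b37
Rows 2 and 3 agree on Start; apply Start→MName and equate their MName entries.
Rows 1 and 3 agree on Client; apply Client→MgrID, DeptNo and equate their MgrID, DeptNo entries.
Rows 1 and 3 agree on DeptNo; apply DeptNo→Budget, MName and equate their Budget, MName entries.
Rows 1 and 3 agree on Budget, Client, MName; apply Budget, Client, MName→ProjID, DeptNo and equate their ProjID, DeptNo entries.
Row 3 is now all distinguished symbols — the join is lossless.

Yes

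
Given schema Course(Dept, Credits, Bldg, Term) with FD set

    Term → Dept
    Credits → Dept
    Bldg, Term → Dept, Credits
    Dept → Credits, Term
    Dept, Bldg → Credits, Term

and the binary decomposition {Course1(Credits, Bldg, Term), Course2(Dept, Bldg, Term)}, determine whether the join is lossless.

Yes

Common attributes: Course1 ∩ Course2 = {Bldg, Term}.
Closure of {Bldg, Term}: Term → Dept applies, adding Dept; Bldg, Term → Dept, Credits applies, adding Credits. So (Bldg, Term)⁺ = {Dept, Credits, Bldg, Term}.
This closure contains every attribute of Course1, so Course1 ∩ Course2 → Course1. The join is lossless.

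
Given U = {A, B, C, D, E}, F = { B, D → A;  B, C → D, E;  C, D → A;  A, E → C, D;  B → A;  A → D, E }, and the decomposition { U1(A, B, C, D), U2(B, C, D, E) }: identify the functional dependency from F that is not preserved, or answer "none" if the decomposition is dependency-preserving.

B, D → A lies within U1.
B, C → D, E lies within U2.
C, D → A lies within U1.
A, E → C, D: restricted closure across fragments reaches C, D.
B → A lies within U1.
A → D, E: restricted closure across fragments reaches D, E.
Every dependency is enforceable on the fragments, so the decomposition is dependency-preserving.

none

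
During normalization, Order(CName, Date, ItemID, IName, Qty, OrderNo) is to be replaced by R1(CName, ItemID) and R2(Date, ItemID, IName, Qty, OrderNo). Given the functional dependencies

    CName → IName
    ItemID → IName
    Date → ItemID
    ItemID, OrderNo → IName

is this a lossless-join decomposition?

Common attributes: R1 ∩ R2 = {ItemID}.
Closure of {ItemID}: ItemID → IName applies, adding IName. So (ItemID)⁺ = {ItemID, IName}.
The closure contains neither all of R1 = {CName, ItemID} nor all of R2 = {Date, ItemID, IName, Qty, OrderNo}, so the common attributes are not a superkey of either fragment. The join is lossy.

No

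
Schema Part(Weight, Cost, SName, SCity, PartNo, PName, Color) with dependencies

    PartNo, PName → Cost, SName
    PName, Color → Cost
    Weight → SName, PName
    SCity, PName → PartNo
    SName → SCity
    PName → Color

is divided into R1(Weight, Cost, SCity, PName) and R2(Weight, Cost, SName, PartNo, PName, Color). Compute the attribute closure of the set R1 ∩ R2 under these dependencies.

Weight, Cost, SName, SCity, PartNo, PName, Color

R1 ∩ R2 = {Weight, Cost, PName}.
Weight → SName, PName applies, adding SName
SName → SCity applies, adding SCity
PName → Color applies, adding Color
SCity, PName → PartNo applies, adding PartNo
Closure: {Weight, Cost, SName, SCity, PartNo, PName, Color}.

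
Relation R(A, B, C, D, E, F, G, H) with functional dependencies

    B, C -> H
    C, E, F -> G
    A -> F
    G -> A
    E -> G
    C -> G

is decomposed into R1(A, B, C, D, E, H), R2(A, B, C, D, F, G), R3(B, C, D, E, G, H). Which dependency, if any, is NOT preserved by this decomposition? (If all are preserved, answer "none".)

none

B, C → H lies within R1.
C, E, F → G: restricted closure across fragments reaches G.
A → F lies within R2.
G → A lies within R2.
E → G lies within R3.
C → G lies within R2.
Every dependency is enforceable on the fragments, so the decomposition is dependency-preserving.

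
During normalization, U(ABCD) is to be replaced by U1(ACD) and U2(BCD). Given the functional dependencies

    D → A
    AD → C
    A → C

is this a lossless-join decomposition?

Common attributes: U1 ∩ U2 = {CD}.
Closure of {CD}: D → A applies, adding A. So (CD)⁺ = {ACD}.
This closure contains every attribute of U1, so U1 ∩ U2 → U1. The join is lossless.

Yes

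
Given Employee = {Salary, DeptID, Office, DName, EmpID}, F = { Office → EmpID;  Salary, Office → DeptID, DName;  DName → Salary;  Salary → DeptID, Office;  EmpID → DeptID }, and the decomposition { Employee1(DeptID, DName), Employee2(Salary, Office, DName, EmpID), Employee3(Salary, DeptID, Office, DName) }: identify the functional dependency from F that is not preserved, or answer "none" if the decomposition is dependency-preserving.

EmpID → DeptID

Check EmpID → DeptID: no single fragment contains all of {DeptID, EmpID}, and the restricted closure of {EmpID} across the fragments never reaches {DeptID}.
Office → EmpID is preserved.
Salary, Office → DeptID, DName is preserved.
DName → Salary is preserved.
Salary → DeptID, Office is preserved.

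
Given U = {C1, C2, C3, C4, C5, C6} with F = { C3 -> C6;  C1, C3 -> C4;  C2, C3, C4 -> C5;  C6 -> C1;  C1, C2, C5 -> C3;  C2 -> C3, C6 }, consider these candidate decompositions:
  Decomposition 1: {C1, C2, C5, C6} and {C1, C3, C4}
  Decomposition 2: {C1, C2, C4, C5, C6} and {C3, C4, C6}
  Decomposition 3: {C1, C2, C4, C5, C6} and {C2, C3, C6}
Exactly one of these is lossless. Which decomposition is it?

Decomposition 3

Decomposition 1: common = {C1}, closure = {C1} → lossy.
Decomposition 2: common = {C4, C6}, closure = {C1, C4, C6} → lossy.
Decomposition 3: common = {C2, C6}, closure = {C1, C2, C3, C4, C5, C6} → lossless.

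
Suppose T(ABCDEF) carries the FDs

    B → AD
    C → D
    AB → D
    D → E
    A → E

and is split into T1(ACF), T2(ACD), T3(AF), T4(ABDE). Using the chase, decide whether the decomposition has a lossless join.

No

Chase test. Columns are ABCDEF; row i has aⱼ where attribute j ∈ Ti, else bᵢⱼ.
Initial tableau (one row per fragment):
  row 1: a1 b12 a3 b14 b15 a6
  row 2: a1 b22 a3 a4 b25 b26
  row 3: a1 b32 b33 b34 b35 a6
  row 4: a1 a2 b43 a4 a5 b46
Rows 1 and 2 agree on C; apply C→D and equate their D entries.
Rows 1 and 2 agree on D; apply D→E and equate their E entries.
Rows 1 and 4 agree on D; apply D→E and equate their E entries.
Rows 1 and 3 agree on A; apply A→E and equate their E entries.
No row becomes fully distinguished — the join is lossy.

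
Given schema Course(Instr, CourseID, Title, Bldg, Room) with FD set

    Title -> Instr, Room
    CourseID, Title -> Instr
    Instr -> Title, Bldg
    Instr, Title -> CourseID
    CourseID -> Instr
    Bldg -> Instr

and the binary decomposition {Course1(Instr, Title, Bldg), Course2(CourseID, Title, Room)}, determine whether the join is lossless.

Common attributes: Course1 ∩ Course2 = {Title}.
Closure of {Title}: Title → Instr, Room applies, adding Instr, Room; Instr → Title, Bldg applies, adding Bldg; Instr, Title → CourseID applies, adding CourseID. So (Title)⁺ = {Instr, CourseID, Title, Bldg, Room}.
This closure contains every attribute of Course1, so Course1 ∩ Course2 → Course1. The join is lossless.

Yes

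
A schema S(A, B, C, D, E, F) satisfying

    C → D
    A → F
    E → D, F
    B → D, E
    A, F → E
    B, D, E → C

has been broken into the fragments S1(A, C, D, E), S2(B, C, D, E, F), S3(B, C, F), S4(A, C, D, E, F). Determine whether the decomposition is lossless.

Chase test. Columns are A, B, C, D, E, F; row i has aⱼ where attribute j ∈ Si, else bᵢⱼ.
Initial tableau (one row per fragment):
  row 1: a1 b12 a3 a4 a5 b16
  row 2: b21 a2 a3 a4 a5 a6
  row 3: b31 a2 a3 b34 b35 a6
  row 4: a1 b42 a3 a4 a5 a6
Rows 1 and 3 agree on C; apply C→D and equate their D entries.
Rows 1 and 4 agree on A; apply A→F and equate their F entries.
Rows 2 and 3 agree on B; apply B→D, E and equate their D, E entries.
No row becomes fully distinguished — the join is lossy.

No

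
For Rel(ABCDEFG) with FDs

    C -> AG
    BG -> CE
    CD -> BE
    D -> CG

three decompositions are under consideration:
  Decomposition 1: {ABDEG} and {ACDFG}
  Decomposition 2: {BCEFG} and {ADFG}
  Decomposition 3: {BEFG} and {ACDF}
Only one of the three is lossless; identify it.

Decomposition 1

Decomposition 1: common = {ADG}, closure = {ABCDEG} → lossless.
Decomposition 2: common = {FG}, closure = {FG} → lossy.
Decomposition 3: common = {F}, closure = {F} → lossy.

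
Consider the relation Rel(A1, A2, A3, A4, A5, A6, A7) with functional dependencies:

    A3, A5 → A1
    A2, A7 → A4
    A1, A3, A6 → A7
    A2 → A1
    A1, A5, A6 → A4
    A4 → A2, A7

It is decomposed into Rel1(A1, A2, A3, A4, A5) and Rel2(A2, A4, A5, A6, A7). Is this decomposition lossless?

Common attributes: Rel1 ∩ Rel2 = {A2, A4, A5}.
Closure of {A2, A4, A5}: A2 → A1 applies, adding A1; A4 → A2, A7 applies, adding A7. So (A2, A4, A5)⁺ = {A1, A2, A4, A5, A7}.
The closure contains neither all of Rel1 = {A1, A2, A3, A4, A5} nor all of Rel2 = {A2, A4, A5, A6, A7}, so the common attributes are not a superkey of either fragment. The join is lossy.

No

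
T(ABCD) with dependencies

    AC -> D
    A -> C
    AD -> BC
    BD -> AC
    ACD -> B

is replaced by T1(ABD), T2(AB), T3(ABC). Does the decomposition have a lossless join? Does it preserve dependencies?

lossless and dependency-preserving

Lossless test (chase): Rows 1 and 2 agree on A; apply A→C and equate their C entries. Rows 1 and 3 agree on A; apply A→C and equate their C entries. Rows 1 and 2 agree on AC; apply AC→D and equate their D entries. Rows 1 and 3 agree on AC; apply AC→D and equate their D entries. Row 1 is now all distinguished symbols — the join is lossless.
Dependency preservation: AC → D; AD → BC; BD → AC; ACD → B are not contained in any single fragment, but the restricted closure of each left-hand side across the fragments still reaches the right-hand side; the remaining FDs each lie inside some fragment. All dependencies are preserved.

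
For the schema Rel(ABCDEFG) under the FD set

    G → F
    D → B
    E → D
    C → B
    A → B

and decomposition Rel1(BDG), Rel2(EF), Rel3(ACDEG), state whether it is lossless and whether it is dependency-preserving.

lossy and not dependency-preserving

Lossless test (chase): Rows 1 and 3 agree on G; apply G→F and equate their F entries. Rows 1 and 3 agree on D; apply D→B and equate their B entries. Rows 2 and 3 agree on E; apply E→D and equate their D entries. Rows 1 and 2 agree on D; apply D→B and equate their B entries. No row becomes fully distinguished — the join is lossy.
Dependency preservation: the restricted closure of {G} across the fragments never reaches {F}, so G → F cannot be enforced without a join — not preserved.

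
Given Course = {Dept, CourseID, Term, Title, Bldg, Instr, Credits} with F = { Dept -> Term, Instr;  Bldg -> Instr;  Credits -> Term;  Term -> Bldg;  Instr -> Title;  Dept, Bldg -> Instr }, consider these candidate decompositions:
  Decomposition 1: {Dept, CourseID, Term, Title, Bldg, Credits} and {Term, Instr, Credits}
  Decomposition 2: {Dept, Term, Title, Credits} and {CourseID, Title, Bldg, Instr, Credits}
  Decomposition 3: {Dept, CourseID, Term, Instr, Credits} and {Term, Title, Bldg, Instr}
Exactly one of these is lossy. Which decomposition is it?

Decomposition 2

Decomposition 1: common = {Term, Credits}, closure = {Term, Title, Bldg, Instr, Credits} → lossless.
Decomposition 2: common = {Title, Credits}, closure = {Term, Title, Bldg, Instr, Credits} → lossy.
Decomposition 3: common = {Term, Instr}, closure = {Term, Title, Bldg, Instr} → lossless.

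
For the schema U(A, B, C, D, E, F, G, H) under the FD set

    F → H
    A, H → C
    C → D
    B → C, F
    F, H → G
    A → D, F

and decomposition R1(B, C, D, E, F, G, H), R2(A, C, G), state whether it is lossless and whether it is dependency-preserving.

lossy and not dependency-preserving

Lossless test: (C, G)⁺ = {C, D, G}, which is a superkey of neither fragment — lossy.
Dependency preservation: the restricted closure of {A} across the fragments never reaches {D, F}, so A → D, F cannot be enforced without a join — not preserved.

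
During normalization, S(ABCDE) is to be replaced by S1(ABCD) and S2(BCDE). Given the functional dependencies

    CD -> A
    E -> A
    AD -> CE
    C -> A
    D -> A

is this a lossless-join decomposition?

Common attributes: S1 ∩ S2 = {BCD}.
Closure of {BCD}: CD → A applies, adding A; AD → CE applies, adding E. So (BCD)⁺ = {ABCDE}.
This closure contains every attribute of S1, so S1 ∩ S2 → S1. The join is lossless.

Yes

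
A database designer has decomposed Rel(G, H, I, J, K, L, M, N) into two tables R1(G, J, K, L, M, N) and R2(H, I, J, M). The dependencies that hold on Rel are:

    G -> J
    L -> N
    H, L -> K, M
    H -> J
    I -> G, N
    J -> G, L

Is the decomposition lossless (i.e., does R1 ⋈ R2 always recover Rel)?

No

Common attributes: R1 ∩ R2 = {J, M}.
Closure of {J, M}: J → G, L applies, adding G, L; L → N applies, adding N. So (J, M)⁺ = {G, J, L, M, N}.
The closure contains neither all of R1 = {G, J, K, L, M, N} nor all of R2 = {H, I, J, M}, so the common attributes are not a superkey of either fragment. The join is lossy.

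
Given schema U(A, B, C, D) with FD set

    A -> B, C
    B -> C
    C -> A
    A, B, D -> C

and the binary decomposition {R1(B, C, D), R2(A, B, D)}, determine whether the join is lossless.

Yes

Common attributes: R1 ∩ R2 = {B, D}.
Closure of {B, D}: B → C applies, adding C; C → A applies, adding A. So (B, D)⁺ = {A, B, C, D}.
This closure contains every attribute of R1, so R1 ∩ R2 → R1. The join is lossless.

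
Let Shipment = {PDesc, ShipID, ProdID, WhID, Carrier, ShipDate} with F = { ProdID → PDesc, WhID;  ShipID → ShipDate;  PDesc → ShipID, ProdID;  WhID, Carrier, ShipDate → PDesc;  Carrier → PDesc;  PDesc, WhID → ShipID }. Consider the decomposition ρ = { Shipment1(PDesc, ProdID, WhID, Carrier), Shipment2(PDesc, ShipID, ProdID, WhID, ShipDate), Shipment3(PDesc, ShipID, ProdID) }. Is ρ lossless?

Yes

Chase test. Columns are PDesc, ShipID, ProdID, WhID, Carrier, ShipDate; row i has aⱼ where attribute j ∈ Shipmenti, else bᵢⱼ.
Initial tableau (one row per fragment):
  row 1: a1 b12 a3 a4 a5 b16
  row 2: a1 a2 a3 a4 b25 a6
  row 3: a1 a2 a3 b34 b35 b36
Rows 1 and 3 agree on ProdID; apply ProdID→PDesc, WhID and equate their PDesc, WhID entries.
Rows 2 and 3 agree on ShipID; apply ShipID→ShipDate and equate their ShipDate entries.
Rows 1 and 2 agree on PDesc; apply PDesc→ShipID, ProdID and equate their ShipID, ProdID entries.
Rows 1 and 2 agree on ShipID; apply ShipID→ShipDate and equate their ShipDate entries.
Row 1 is now all distinguished symbols — the join is lossless.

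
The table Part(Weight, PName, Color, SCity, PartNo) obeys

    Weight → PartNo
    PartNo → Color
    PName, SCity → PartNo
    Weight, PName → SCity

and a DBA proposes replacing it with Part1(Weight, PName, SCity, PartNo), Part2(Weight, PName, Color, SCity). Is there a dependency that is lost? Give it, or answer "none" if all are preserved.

Check PartNo → Color: no single fragment contains all of {Color, PartNo}, and the restricted closure of {PartNo} across the fragments never reaches {Color}.
Weight → PartNo is preserved.
PName, SCity → PartNo is preserved.
Weight, PName → SCity is preserved.

PartNo → Color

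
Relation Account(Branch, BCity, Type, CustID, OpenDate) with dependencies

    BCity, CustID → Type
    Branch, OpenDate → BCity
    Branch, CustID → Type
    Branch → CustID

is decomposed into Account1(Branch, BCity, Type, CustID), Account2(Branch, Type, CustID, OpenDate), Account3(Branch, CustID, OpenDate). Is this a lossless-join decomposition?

No

Chase test. Columns are Branch, BCity, Type, CustID, OpenDate; row i has aⱼ where attribute j ∈ Accounti, else bᵢⱼ.
Initial tableau (one row per fragment):
  row 1: a1 a2 a3 a4 b15
  row 2: a1 b22 a3 a4 a5
  row 3: a1 b32 b33 a4 a5
Rows 2 and 3 agree on Branch, OpenDate; apply Branch, OpenDate→BCity and equate their BCity entries.
Rows 1 and 3 agree on Branch, CustID; apply Branch, CustID→Type and equate their Type entries.
No row becomes fully distinguished — the join is lossy.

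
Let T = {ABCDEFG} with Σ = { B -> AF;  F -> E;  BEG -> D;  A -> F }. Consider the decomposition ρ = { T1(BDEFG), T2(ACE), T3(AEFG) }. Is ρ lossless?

No

Chase test. Columns are ABCDEFG; row i has aⱼ where attribute j ∈ Ti, else bᵢⱼ.
Initial tableau (one row per fragment):
  row 1: b11 a2 b13 a4 a5 a6 a7
  row 2: a1 b22 a3 b24 a5 b26 b27
  row 3: a1 b32 b33 b34 a5 a6 a7
Rows 2 and 3 agree on A; apply A→F and equate their F entries.
No row becomes fully distinguished — the join is lossy.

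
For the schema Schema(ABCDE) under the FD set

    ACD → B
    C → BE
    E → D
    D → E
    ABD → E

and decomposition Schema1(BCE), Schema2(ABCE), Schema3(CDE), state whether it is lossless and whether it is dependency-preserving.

Lossless test (chase): Rows 1 and 3 agree on C; apply C→BE and equate their BE entries. Rows 1 and 2 agree on E; apply E→D and equate their D entries. Rows 1 and 3 agree on E; apply E→D and equate their D entries. Row 2 is now all distinguished symbols — the join is lossless.
Dependency preservation: ACD → B; ABD → E are not contained in any single fragment, but the restricted closure of each left-hand side across the fragments still reaches the right-hand side; the remaining FDs each lie inside some fragment. All dependencies are preserved.

lossless and dependency-preserving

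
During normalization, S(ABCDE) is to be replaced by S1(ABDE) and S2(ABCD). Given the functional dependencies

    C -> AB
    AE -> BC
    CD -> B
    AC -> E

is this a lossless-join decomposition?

Common attributes: S1 ∩ S2 = {ABD}.
No dependency enlarges {ABD}, so (ABD)⁺ = {ABD}.
The closure contains neither all of S1 = {ABDE} nor all of S2 = {ABCD}, so the common attributes are not a superkey of either fragment. The join is lossy.

No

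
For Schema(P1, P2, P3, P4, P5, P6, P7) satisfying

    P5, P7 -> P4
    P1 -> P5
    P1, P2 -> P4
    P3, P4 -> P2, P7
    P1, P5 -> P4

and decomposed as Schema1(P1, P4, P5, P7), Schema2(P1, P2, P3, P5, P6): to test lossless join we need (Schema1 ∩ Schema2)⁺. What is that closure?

Schema1 ∩ Schema2 = {P1, P5}.
P1, P5 → P4 applies, adding P4
Closure: {P1, P4, P5}.

P1, P4, P5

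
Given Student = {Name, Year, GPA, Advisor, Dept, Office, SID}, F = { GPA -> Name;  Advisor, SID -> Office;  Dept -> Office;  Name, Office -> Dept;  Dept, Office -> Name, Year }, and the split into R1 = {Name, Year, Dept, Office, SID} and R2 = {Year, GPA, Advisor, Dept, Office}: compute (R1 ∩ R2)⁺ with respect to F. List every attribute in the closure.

R1 ∩ R2 = {Year, Dept, Office}.
Dept, Office → Name, Year applies, adding Name
Closure: {Name, Year, Dept, Office}.

Name, Year, Dept, Office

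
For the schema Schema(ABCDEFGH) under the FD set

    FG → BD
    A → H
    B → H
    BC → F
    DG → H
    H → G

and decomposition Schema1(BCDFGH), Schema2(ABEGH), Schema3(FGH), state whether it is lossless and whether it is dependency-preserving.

lossy but dependency-preserving

Lossless test (chase): Rows 1 and 3 agree on FG; apply FG→BD and equate their BD entries. No row becomes fully distinguished — the join is lossy.
Dependency preservation: every FD's attributes lie within a single fragment, so each can be enforced locally — preserved.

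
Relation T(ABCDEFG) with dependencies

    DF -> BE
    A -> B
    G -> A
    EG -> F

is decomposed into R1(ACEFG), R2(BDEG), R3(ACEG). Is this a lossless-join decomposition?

Chase test. Columns are ABCDEFG; row i has aⱼ where attribute j ∈ Ri, else bᵢⱼ.
Initial tableau (one row per fragment):
  row 1: a1 b12 a3 b14 a5 a6 a7
  row 2: b21 a2 b23 a4 a5 b26 a7
  row 3: a1 b32 a3 b34 a5 b36 a7
Rows 1 and 3 agree on A; apply A→B and equate their B entries.
Rows 1 and 2 agree on G; apply G→A and equate their A entries.
Rows 1 and 2 agree on EG; apply EG→F and equate their F entries.
Rows 1 and 3 agree on EG; apply EG→F and equate their F entries.
Rows 1 and 2 agree on A; apply A→B and equate their B entries.
No row becomes fully distinguished — the join is lossy.

No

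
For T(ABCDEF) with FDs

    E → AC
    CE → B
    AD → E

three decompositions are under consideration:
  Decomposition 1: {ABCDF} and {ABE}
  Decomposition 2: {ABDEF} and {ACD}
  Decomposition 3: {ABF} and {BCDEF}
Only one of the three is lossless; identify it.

Decomposition 2

Decomposition 1: common = {AB}, closure = {AB} → lossy.
Decomposition 2: common = {AD}, closure = {ABCDE} → lossless.
Decomposition 3: common = {BF}, closure = {BF} → lossy.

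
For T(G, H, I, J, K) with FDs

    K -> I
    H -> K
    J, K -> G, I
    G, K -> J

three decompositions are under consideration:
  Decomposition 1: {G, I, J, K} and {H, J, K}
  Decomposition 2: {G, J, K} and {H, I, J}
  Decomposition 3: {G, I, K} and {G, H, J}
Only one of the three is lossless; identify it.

Decomposition 1

Decomposition 1: common = {J, K}, closure = {G, I, J, K} → lossless.
Decomposition 2: common = {J}, closure = {J} → lossy.
Decomposition 3: common = {G}, closure = {G} → lossy.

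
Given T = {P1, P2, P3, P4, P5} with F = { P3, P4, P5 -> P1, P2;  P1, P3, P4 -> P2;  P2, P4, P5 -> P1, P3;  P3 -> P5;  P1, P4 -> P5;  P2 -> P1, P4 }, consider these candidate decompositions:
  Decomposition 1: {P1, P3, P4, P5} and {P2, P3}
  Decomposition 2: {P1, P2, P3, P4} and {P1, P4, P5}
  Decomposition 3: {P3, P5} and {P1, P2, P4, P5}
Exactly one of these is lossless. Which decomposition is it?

Decomposition 2

Decomposition 1: common = {P3}, closure = {P3, P5} → lossy.
Decomposition 2: common = {P1, P4}, closure = {P1, P4, P5} → lossless.
Decomposition 3: common = {P5}, closure = {P5} → lossy.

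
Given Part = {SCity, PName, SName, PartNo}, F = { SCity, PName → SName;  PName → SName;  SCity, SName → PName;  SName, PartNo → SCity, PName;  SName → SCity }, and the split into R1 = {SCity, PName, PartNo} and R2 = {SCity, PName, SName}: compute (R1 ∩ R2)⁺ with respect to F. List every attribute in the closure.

R1 ∩ R2 = {SCity, PName}.
SCity, PName → SName applies, adding SName
Closure: {SCity, PName, SName}.

SCity, PName, SName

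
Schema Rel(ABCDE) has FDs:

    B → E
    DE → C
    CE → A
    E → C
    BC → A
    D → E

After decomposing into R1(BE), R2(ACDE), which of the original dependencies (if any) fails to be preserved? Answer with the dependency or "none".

none

B → E lies within R1.
DE → C lies within R2.
CE → A lies within R2.
E → C lies within R2.
BC → A: restricted closure across fragments reaches A.
D → E lies within R2.
Every dependency is enforceable on the fragments, so the decomposition is dependency-preserving.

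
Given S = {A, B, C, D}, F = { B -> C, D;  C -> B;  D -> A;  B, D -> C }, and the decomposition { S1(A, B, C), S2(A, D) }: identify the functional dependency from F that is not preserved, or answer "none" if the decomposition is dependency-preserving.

Check B → C, D: no single fragment contains all of {B, C, D}, and the restricted closure of {B} across the fragments never reaches {C, D}.
C → B is preserved.
D → A is preserved.
B, D → C is preserved.

B -> C, D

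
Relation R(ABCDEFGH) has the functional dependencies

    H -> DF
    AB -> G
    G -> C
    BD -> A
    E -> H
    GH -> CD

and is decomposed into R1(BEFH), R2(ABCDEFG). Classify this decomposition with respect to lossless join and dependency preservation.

lossless but not dependency-preserving

Lossless test: (BEF)⁺ = {ABCDEFGH}, which contains all of one fragment — lossless.
Dependency preservation: the restricted closure of {H} across the fragments never reaches {DF}, so H → DF cannot be enforced without a join — not preserved.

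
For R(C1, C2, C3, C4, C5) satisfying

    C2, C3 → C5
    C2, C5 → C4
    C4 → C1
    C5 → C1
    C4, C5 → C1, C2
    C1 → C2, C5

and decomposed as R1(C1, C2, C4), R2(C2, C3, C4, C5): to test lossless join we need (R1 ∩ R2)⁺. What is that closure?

R1 ∩ R2 = {C2, C4}.
C4 → C1 applies, adding C1
C1 → C2, C5 applies, adding C5
Closure: {C1, C2, C4, C5}.

C1, C2, C4, C5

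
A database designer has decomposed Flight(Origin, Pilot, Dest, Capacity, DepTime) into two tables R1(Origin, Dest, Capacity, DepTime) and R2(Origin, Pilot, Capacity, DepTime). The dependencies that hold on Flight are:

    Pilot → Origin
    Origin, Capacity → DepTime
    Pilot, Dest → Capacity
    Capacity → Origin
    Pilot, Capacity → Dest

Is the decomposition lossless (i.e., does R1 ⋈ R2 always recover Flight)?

Common attributes: R1 ∩ R2 = {Origin, Capacity, DepTime}.
No dependency enlarges {Origin, Capacity, DepTime}, so (Origin, Capacity, DepTime)⁺ = {Origin, Capacity, DepTime}.
The closure contains neither all of R1 = {Origin, Dest, Capacity, DepTime} nor all of R2 = {Origin, Pilot, Capacity, DepTime}, so the common attributes are not a superkey of either fragment. The join is lossy.

No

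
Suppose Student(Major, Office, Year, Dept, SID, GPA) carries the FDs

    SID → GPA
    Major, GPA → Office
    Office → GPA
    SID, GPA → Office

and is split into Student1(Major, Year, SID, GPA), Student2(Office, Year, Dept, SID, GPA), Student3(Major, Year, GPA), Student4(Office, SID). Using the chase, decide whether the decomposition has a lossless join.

Chase test. Columns are Major, Office, Year, Dept, SID, GPA; row i has aⱼ where attribute j ∈ Studenti, else bᵢⱼ.
Initial tableau (one row per fragment):
  row 1: a1 b12 a3 b14 a5 a6
  row 2: b21 a2 a3 a4 a5 a6
  row 3: a1 b32 a3 b34 b35 a6
  row 4: b41 a2 b43 b44 a5 b46
Rows 1 and 4 agree on SID; apply SID→GPA and equate their GPA entries.
Rows 1 and 3 agree on Major, GPA; apply Major, GPA→Office and equate their Office entries.
Rows 1 and 2 agree on SID, GPA; apply SID, GPA→Office and equate their Office entries.
No row becomes fully distinguished — the join is lossy.

No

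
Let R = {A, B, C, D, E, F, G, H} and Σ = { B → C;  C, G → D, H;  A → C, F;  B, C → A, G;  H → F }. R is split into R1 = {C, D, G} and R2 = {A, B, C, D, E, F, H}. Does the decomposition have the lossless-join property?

Common attributes: R1 ∩ R2 = {C, D}.
No dependency enlarges {C, D}, so (C, D)⁺ = {C, D}.
The closure contains neither all of R1 = {C, D, G} nor all of R2 = {A, B, C, D, E, F, H}, so the common attributes are not a superkey of either fragment. The join is lossy.

No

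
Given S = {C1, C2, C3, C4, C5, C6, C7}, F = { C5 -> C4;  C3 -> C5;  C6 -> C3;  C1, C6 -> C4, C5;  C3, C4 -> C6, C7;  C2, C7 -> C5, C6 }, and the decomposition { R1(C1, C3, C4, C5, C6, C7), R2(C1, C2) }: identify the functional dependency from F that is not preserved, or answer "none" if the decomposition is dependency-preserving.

C2, C7 -> C5, C6

Check C2, C7 → C5, C6: no single fragment contains all of {C2, C5, C6, C7}, and the restricted closure of {C2, C7} across the fragments never reaches {C5, C6}.
C5 → C4 is preserved.
C3 → C5 is preserved.
C6 → C3 is preserved.
C1, C6 → C4, C5 is preserved.
C3, C4 → C6, C7 is preserved.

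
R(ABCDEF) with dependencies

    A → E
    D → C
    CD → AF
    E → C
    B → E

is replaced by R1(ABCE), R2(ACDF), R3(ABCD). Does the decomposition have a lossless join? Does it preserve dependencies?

lossless and dependency-preserving

Lossless test (chase): Rows 1 and 2 agree on A; apply A→E and equate their E entries. Rows 1 and 3 agree on A; apply A→E and equate their E entries. Rows 2 and 3 agree on CD; apply CD→AF and equate their AF entries. Row 3 is now all distinguished symbols — the join is lossless.
Dependency preservation: every FD's attributes lie within a single fragment, so each can be enforced locally — preserved.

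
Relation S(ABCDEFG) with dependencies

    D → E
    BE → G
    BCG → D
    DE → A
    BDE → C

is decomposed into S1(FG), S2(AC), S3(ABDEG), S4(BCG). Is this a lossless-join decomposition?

Chase test. Columns are ABCDEFG; row i has aⱼ where attribute j ∈ Si, else bᵢⱼ.
Initial tableau (one row per fragment):
  row 1: b11 b12 b13 b14 b15 a6 a7
  row 2: a1 b22 a3 b24 b25 b26 b27
  row 3: a1 a2 b33 a4 a5 b36 a7
  row 4: b41 a2 a3 b44 b45 b46 a7
No row becomes fully distinguished — the join is lossy.

No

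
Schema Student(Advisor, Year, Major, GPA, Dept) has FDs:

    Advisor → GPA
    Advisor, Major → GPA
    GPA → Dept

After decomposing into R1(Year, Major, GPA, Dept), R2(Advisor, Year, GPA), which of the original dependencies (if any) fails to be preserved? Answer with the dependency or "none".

none

Advisor → GPA lies within R2.
Advisor, Major → GPA: restricted closure across fragments reaches GPA.
GPA → Dept lies within R1.
Every dependency is enforceable on the fragments, so the decomposition is dependency-preserving.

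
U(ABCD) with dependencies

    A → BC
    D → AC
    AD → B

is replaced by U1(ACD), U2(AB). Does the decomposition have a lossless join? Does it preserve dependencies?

Lossless test: (A)⁺ = {ABC}, which contains all of one fragment — lossless.
Dependency preservation: A → BC; AD → B are not contained in any single fragment, but the restricted closure of each left-hand side across the fragments still reaches the right-hand side; the remaining FDs each lie inside some fragment. All dependencies are preserved.

lossless and dependency-preserving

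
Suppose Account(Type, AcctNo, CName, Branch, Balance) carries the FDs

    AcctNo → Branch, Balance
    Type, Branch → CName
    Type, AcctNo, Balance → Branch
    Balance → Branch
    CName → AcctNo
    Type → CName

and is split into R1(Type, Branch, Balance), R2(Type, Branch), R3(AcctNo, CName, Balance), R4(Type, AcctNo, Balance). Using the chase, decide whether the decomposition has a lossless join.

No

Chase test. Columns are Type, AcctNo, CName, Branch, Balance; row i has aⱼ where attribute j ∈ Ri, else bᵢⱼ.
Initial tableau (one row per fragment):
  row 1: a1 b12 b13 a4 a5
  row 2: a1 b22 b23 a4 b25
  row 3: b31 a2 a3 b34 a5
  row 4: a1 a2 b43 b44 a5
Rows 3 and 4 agree on AcctNo; apply AcctNo→Branch, Balance and equate their Branch, Balance entries.
Rows 1 and 2 agree on Type, Branch; apply Type, Branch→CName and equate their CName entries.
Rows 1 and 3 agree on Balance; apply Balance→Branch and equate their Branch entries.
Rows 1 and 2 agree on CName; apply CName→AcctNo and equate their AcctNo entries.
Rows 1 and 4 agree on Type; apply Type→CName and equate their CName entries.
Rows 1 and 2 agree on AcctNo; apply AcctNo→Branch, Balance and equate their Branch, Balance entries.
Rows 1 and 4 agree on CName; apply CName→AcctNo and equate their AcctNo entries.
No row becomes fully distinguished — the join is lossy.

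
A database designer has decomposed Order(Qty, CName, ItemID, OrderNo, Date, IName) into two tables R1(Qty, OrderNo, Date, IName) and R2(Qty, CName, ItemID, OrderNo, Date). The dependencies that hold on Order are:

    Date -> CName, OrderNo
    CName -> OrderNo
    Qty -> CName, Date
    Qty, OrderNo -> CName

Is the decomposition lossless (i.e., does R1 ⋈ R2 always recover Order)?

No

Common attributes: R1 ∩ R2 = {Qty, OrderNo, Date}.
Closure of {Qty, OrderNo, Date}: Date → CName, OrderNo applies, adding CName. So (Qty, OrderNo, Date)⁺ = {Qty, CName, OrderNo, Date}.
The closure contains neither all of R1 = {Qty, OrderNo, Date, IName} nor all of R2 = {Qty, CName, ItemID, OrderNo, Date}, so the common attributes are not a superkey of either fragment. The join is lossy.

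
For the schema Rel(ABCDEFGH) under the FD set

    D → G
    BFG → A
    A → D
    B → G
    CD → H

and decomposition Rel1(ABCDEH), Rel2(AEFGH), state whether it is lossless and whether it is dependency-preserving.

lossy and not dependency-preserving

Lossless test: (AEH)⁺ = {ADEGH}, which is a superkey of neither fragment — lossy.
Dependency preservation: the restricted closure of {D} across the fragments never reaches {G}, so D → G cannot be enforced without a join — not preserved.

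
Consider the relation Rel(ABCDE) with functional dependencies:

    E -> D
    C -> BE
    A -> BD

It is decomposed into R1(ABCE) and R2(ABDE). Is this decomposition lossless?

Common attributes: R1 ∩ R2 = {ABE}.
Closure of {ABE}: E → D applies, adding D. So (ABE)⁺ = {ABDE}.
This closure contains every attribute of R2, so R1 ∩ R2 → R2. The join is lossless.

Yes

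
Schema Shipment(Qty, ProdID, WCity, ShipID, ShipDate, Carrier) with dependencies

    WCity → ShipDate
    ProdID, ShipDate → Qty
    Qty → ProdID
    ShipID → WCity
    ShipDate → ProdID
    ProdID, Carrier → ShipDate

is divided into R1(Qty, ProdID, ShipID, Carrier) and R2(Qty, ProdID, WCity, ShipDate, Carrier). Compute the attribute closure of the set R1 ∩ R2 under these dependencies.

Qty, ProdID, ShipDate, Carrier

R1 ∩ R2 = {Qty, ProdID, Carrier}.
ProdID, Carrier → ShipDate applies, adding ShipDate
Closure: {Qty, ProdID, ShipDate, Carrier}.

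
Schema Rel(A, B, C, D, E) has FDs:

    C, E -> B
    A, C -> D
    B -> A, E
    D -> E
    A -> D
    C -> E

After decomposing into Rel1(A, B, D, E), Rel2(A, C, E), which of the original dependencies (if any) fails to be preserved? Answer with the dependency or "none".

Check C, E → B: no single fragment contains all of {B, C, E}, and the restricted closure of {C, E} across the fragments never reaches {B}.
A, C → D is preserved.
B → A, E is preserved.
D → E is preserved.
A → D is preserved.
C → E is preserved.

C, E -> B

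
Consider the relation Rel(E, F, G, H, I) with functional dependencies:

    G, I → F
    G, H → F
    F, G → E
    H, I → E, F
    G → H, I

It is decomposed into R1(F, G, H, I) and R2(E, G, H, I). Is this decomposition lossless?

Yes

Common attributes: R1 ∩ R2 = {G, H, I}.
Closure of {G, H, I}: G, I → F applies, adding F; F, G → E applies, adding E. So (G, H, I)⁺ = {E, F, G, H, I}.
This closure contains every attribute of R1, so R1 ∩ R2 → R1. The join is lossless.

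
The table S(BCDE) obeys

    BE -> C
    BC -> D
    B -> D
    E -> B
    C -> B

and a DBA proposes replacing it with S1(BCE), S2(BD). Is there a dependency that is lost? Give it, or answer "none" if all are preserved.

BE → C lies within S1.
BC → D: restricted closure across fragments reaches D.
B → D lies within S2.
E → B lies within S1.
C → B lies within S1.
Every dependency is enforceable on the fragments, so the decomposition is dependency-preserving.

none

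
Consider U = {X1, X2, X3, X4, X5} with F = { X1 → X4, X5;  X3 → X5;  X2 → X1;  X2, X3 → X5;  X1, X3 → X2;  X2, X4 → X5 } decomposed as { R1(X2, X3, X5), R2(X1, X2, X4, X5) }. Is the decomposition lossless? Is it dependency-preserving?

lossless but not dependency-preserving

Lossless test: (X2, X5)⁺ = {X1, X2, X4, X5}, which contains all of one fragment — lossless.
Dependency preservation: the restricted closure of {X1, X3} across the fragments never reaches {X2}, so X1, X3 → X2 cannot be enforced without a join — not preserved.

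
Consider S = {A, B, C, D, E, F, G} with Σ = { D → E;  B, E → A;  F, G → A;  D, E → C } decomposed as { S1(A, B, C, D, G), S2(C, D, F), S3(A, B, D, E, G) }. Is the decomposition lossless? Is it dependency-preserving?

Lossless test (chase): Rows 1 and 2 agree on D; apply D→E and equate their E entries. Rows 1 and 3 agree on D; apply D→E and equate their E entries. Rows 1 and 3 agree on D, E; apply D, E→C and equate their C entries. No row becomes fully distinguished — the join is lossy.
Dependency preservation: the restricted closure of {F, G} across the fragments never reaches {A}, so F, G → A cannot be enforced without a join — not preserved.

lossy and not dependency-preserving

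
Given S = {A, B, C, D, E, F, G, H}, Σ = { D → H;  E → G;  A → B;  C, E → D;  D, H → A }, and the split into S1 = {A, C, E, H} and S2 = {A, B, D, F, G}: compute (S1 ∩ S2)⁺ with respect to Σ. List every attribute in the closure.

A, B

S1 ∩ S2 = {A}.
A → B applies, adding B
Closure: {A, B}.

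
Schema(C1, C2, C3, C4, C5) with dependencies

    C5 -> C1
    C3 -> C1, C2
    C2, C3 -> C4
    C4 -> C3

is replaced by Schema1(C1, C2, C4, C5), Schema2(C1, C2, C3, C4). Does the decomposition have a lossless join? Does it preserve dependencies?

Lossless test: (C1, C2, C4)⁺ = {C1, C2, C3, C4}, which contains all of one fragment — lossless.
Dependency preservation: every FD's attributes lie within a single fragment, so each can be enforced locally — preserved.

lossless and dependency-preserving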